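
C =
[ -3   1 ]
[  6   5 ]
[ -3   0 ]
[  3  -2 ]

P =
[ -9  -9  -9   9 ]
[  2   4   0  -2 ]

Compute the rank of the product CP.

2

First compute CP:
[[ 29,  31,  27, -29],
 [-44, -34, -54,  44],
 [ 27,  27,  27, -27],
 [-31, -35, -27,  31]]
Now row reduce the product.
R2 ← R2 + (44/29)·R1: [0, 378/29, -378/29, 0]
R3 ← R3 − (27/29)·R1: [0, -54/29, 54/29, 0]
R4 ← R4 + (31/29)·R1: [0, -54/29, 54/29, 0]
R3 ← R3 + (1/7)·R2: [0, 0, 0, 0]
R4 ← R4 + (1/7)·R2: [0, 0, 0, 0]
2 nonzero rows, so rank(CP) = 2.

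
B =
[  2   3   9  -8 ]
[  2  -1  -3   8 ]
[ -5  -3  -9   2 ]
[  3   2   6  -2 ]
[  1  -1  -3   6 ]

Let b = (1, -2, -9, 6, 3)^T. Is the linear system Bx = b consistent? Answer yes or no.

Row reduce the augmented matrix [B | b].
R2 ← R2 − R1: [0, -4, -12, 16, -3]
R3 ← R3 + (5/2)·R1: [0, 9/2, 27/2, -18, -13/2]
R4 ← R4 − (3/2)·R1: [0, -5/2, -15/2, 10, 9/2]
R5 ← R5 − (1/2)·R1: [0, -5/2, -15/2, 10, 5/2]
R3 ← R3 + (9/8)·R2: [0, 0, 0, 0, -79/8]
R4 ← R4 − (5/8)·R2: [0, 0, 0, 0, 51/8]
R5 ← R5 − (5/8)·R2: [0, 0, 0, 0, 35/8]
R4 ← R4 + (51/79)·R3: [0, 0, 0, 0, 0]
R5 ← R5 + (35/79)·R3: [0, 0, 0, 0, 0]
The echelon form has 3 nonzero rows; the last pivot sits in the augmented column, so rank(B) = 2 but rank([B|b]) = 3.
Since the ranks differ, the system is inconsistent.

no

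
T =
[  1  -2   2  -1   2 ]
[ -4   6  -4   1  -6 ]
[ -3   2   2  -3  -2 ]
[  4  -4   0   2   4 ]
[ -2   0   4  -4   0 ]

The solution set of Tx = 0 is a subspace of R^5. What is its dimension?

3

Row reduce to echelon form.
R2 ← R2 + (4)·R1: [0, -2, 4, -3, 2]
R3 ← R3 + (3)·R1: [0, -4, 8, -6, 4]
R4 ← R4 − (4)·R1: [0, 4, -8, 6, -4]
R5 ← R5 + (2)·R1: [0, -4, 8, -6, 4]
R3 ← R3 − (2)·R2: [0, 0, 0, 0, 0]
R4 ← R4 + (2)·R2: [0, 0, 0, 0, 0]
R5 ← R5 − (2)·R2: [0, 0, 0, 0, 0]
2 nonzero rows, so rank(T) = 2.
T has 5 columns; by rank–nullity, nullity = 5 − 2 = 3.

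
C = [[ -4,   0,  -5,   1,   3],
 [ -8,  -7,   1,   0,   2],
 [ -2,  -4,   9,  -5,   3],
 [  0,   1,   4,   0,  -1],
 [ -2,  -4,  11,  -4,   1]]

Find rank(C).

5

Row reduce to echelon form.
R2 ← R2 − (2)·R1: [0, -7, 11, -2, -4]
R3 ← R3 − (1/2)·R1: [0, -4, 23/2, -11/2, 3/2]
R5 ← R5 − (1/2)·R1: [0, -4, 27/2, -9/2, -1/2]
R3 ← R3 − (4/7)·R2: [0, 0, 73/14, -61/14, 53/14]
R4 ← R4 + (1/7)·R2: [0, 0, 39/7, -2/7, -11/7]
R5 ← R5 − (4/7)·R2: [0, 0, 101/14, -47/14, 25/14]
R4 ← R4 − (78/73)·R3: [0, 0, 0, 319/73, -410/73]
R5 ← R5 − (101/73)·R3: [0, 0, 0, 195/73, -252/73]
R5 ← R5 − (195/319)·R4: [0, 0, 0, 0, -6/319]
Echelon form has 5 nonzero rows, so rank(C) = 5.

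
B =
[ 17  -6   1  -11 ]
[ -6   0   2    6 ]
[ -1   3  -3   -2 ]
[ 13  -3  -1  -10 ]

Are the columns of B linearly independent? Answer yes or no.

Row reduce B to echelon form.
R2 ← R2 + (6/17)·R1: [0, -36/17, 40/17, 36/17]
R3 ← R3 + (1/17)·R1: [0, 45/17, -50/17, -45/17]
R4 ← R4 − (13/17)·R1: [0, 27/17, -30/17, -27/17]
R3 ← R3 + (5/4)·R2: [0, 0, 0, 0]
R4 ← R4 + (3/4)·R2: [0, 0, 0, 0]
2 pivots among 4 columns.
Only 2 < 4 pivot columns, so the columns are linearly dependent.

no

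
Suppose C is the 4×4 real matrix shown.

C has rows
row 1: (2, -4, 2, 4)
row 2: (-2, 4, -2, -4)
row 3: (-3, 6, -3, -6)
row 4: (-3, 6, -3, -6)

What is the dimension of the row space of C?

1

Row reduce to echelon form.
R2 ← R2 + R1: [0, 0, 0, 0]
R3 ← R3 + (3/2)·R1: [0, 0, 0, 0]
R4 ← R4 + (3/2)·R1: [0, 0, 0, 0]
Echelon form has 1 nonzero row, so rank(C) = 1.
The row space has dimension equal to the rank: 1.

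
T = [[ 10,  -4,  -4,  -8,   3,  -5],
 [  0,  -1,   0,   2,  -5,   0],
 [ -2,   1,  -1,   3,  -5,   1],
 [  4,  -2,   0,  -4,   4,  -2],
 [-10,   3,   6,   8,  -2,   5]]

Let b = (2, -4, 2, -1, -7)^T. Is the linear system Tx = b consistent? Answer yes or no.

Row reduce the augmented matrix [T | b].
R3 ← R3 + (1/5)·R1: [0, 1/5, -9/5, 7/5, -22/5, 0, 12/5]
R4 ← R4 − (2/5)·R1: [0, -2/5, 8/5, -4/5, 14/5, 0, -9/5]
R5 ← R5 + R1: [0, -1, 2, 0, 1, 0, -5]
R3 ← R3 + (1/5)·R2: [0, 0, -9/5, 9/5, -27/5, 0, 8/5]
R4 ← R4 − (2/5)·R2: [0, 0, 8/5, -8/5, 24/5, 0, -1/5]
R5 ← R5 − R2: [0, 0, 2, -2, 6, 0, -1]
R4 ← R4 + (8/9)·R3: [0, 0, 0, 0, 0, 0, 11/9]
R5 ← R5 + (10/9)·R3: [0, 0, 0, 0, 0, 0, 7/9]
R5 ← R5 − (7/11)·R4: [0, 0, 0, 0, 0, 0, 0]
The echelon form has 4 nonzero rows; the last pivot sits in the augmented column, so rank(T) = 3 but rank([T|b]) = 4.
Since the ranks differ, the system is inconsistent.

no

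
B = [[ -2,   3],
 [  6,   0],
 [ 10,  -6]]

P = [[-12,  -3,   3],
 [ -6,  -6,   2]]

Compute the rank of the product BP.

First compute BP:
[[  6, -12,   0],
 [-72, -18,  18],
 [-84,   6,  18]]
Now row reduce the product.
R2 ← R2 + (12)·R1: [0, -162, 18]
R3 ← R3 + (14)·R1: [0, -162, 18]
R3 ← R3 − R2: [0, 0, 0]
2 nonzero rows, so rank(BP) = 2.

2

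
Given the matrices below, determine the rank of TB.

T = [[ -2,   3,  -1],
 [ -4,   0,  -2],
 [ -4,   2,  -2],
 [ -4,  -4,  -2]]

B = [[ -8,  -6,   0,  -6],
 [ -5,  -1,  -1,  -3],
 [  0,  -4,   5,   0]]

First compute TB:
[[  1,  13,  -8,   3],
 [ 32,  32, -10,  24],
 [ 22,  30, -12,  18],
 [ 52,  36,  -6,  36]]
Now row reduce the product.
R2 ← R2 − (32)·R1: [0, -384, 246, -72]
R3 ← R3 − (22)·R1: [0, -256, 164, -48]
R4 ← R4 − (52)·R1: [0, -640, 410, -120]
R3 ← R3 − (2/3)·R2: [0, 0, 0, 0]
R4 ← R4 − (5/3)·R2: [0, 0, 0, 0]
2 nonzero rows, so rank(TB) = 2.

2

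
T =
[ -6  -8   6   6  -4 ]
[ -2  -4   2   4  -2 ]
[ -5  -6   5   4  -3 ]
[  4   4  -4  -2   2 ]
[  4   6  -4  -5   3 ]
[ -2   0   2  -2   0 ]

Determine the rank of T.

Row reduce to echelon form.
R2 ← R2 − (1/3)·R1: [0, -4/3, 0, 2, -2/3]
R3 ← R3 − (5/6)·R1: [0, 2/3, 0, -1, 1/3]
R4 ← R4 + (2/3)·R1: [0, -4/3, 0, 2, -2/3]
R5 ← R5 + (2/3)·R1: [0, 2/3, 0, -1, 1/3]
R6 ← R6 − (1/3)·R1: [0, 8/3, 0, -4, 4/3]
R3 ← R3 + (1/2)·R2: [0, 0, 0, 0, 0]
R4 ← R4 − R2: [0, 0, 0, 0, 0]
R5 ← R5 + (1/2)·R2: [0, 0, 0, 0, 0]
R6 ← R6 + (2)·R2: [0, 0, 0, 0, 0]
Echelon form has 2 nonzero rows, so rank(T) = 2.

2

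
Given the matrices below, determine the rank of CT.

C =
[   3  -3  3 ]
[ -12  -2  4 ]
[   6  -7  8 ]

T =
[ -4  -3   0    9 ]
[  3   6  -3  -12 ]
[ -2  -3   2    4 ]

First compute CT:
[[-27, -36,  15,  75],
 [ 34,  12,  14, -68],
 [-61, -84,  37, 170]]
Now row reduce the product.
R2 ← R2 + (34/27)·R1: [0, -100/3, 296/9, 238/9]
R3 ← R3 − (61/27)·R1: [0, -8/3, 28/9, 5/9]
R3 ← R3 − (2/25)·R2: [0, 0, 12/25, -39/25]
3 nonzero rows, so rank(CT) = 3.

3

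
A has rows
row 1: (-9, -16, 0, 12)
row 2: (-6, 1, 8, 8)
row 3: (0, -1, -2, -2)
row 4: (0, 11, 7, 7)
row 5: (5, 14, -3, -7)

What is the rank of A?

4

Row reduce to echelon form.
R2 ← R2 − (2/3)·R1: [0, 35/3, 8, 0]
R5 ← R5 + (5/9)·R1: [0, 46/9, -3, -1/3]
R3 ← R3 + (3/35)·R2: [0, 0, -46/35, -2]
R4 ← R4 − (33/35)·R2: [0, 0, -19/35, 7]
R5 ← R5 − (46/105)·R2: [0, 0, -683/105, -1/3]
R4 ← R4 − (19/46)·R3: [0, 0, 0, 180/23]
R5 ← R5 − (683/138)·R3: [0, 0, 0, 220/23]
R5 ← R5 − (11/9)·R4: [0, 0, 0, 0]
Echelon form has 4 nonzero rows, so rank(A) = 4.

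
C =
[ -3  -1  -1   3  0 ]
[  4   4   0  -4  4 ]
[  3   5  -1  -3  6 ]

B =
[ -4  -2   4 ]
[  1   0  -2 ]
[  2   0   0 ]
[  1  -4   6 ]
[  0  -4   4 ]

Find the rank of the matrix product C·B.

2

First compute CB:
[[ 12,  -6,   8],
 [-16,  -8,   0],
 [-12, -18,   8]]
Now row reduce the product.
R2 ← R2 + (4/3)·R1: [0, -16, 32/3]
R3 ← R3 + R1: [0, -24, 16]
R3 ← R3 − (3/2)·R2: [0, 0, 0]
2 nonzero rows, so rank(CB) = 2.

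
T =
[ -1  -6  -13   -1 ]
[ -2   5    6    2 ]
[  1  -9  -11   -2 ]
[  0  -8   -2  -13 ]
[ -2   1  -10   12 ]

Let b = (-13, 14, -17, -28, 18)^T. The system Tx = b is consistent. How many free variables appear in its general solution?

Row reduce the augmented matrix [T | b].
R2 ← R2 − (2)·R1: [0, 17, 32, 4, 40]
R3 ← R3 + R1: [0, -15, -24, -3, -30]
R5 ← R5 − (2)·R1: [0, 13, 16, 14, 44]
R3 ← R3 + (15/17)·R2: [0, 0, 72/17, 9/17, 90/17]
R4 ← R4 + (8/17)·R2: [0, 0, 222/17, -189/17, -156/17]
R5 ← R5 − (13/17)·R2: [0, 0, -144/17, 186/17, 228/17]
R4 ← R4 − (37/12)·R3: [0, 0, 0, -51/4, -51/2]
R5 ← R5 + (2)·R3: [0, 0, 0, 12, 24]
R5 ← R5 + (16/17)·R4: [0, 0, 0, 0, 0]
The echelon form has 4 nonzero rows, and every pivot lies in the first 4 columns, so rank(T) = rank([T|b]) = 4.
The system is consistent.
Free variables = (unknowns) − (rank) = 4 − 4 = 0.

0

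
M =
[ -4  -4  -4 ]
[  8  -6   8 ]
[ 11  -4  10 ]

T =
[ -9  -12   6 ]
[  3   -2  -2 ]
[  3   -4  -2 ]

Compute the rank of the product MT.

First compute MT:
[[ 12,  72,  -8],
 [-66, -116,  44],
 [-81, -164,  54]]
Now row reduce the product.
R2 ← R2 + (11/2)·R1: [0, 280, 0]
R3 ← R3 + (27/4)·R1: [0, 322, 0]
R3 ← R3 − (23/20)·R2: [0, 0, 0]
2 nonzero rows, so rank(MT) = 2.

2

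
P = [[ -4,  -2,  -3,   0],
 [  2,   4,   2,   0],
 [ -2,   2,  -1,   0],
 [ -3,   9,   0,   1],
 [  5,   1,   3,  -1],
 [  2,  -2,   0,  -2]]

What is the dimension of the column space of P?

Row reduce to echelon form.
R2 ← R2 + (1/2)·R1: [0, 3, 1/2, 0]
R3 ← R3 − (1/2)·R1: [0, 3, 1/2, 0]
R4 ← R4 − (3/4)·R1: [0, 21/2, 9/4, 1]
R5 ← R5 + (5/4)·R1: [0, -3/2, -3/4, -1]
R6 ← R6 + (1/2)·R1: [0, -3, -3/2, -2]
R3 ← R3 − R2: [0, 0, 0, 0]
R4 ← R4 − (7/2)·R2: [0, 0, 1/2, 1]
R5 ← R5 + (1/2)·R2: [0, 0, -1/2, -1]
R6 ← R6 + R2: [0, 0, -1, -2]
Swap R3 ↔ R4
R5 ← R5 + R3: [0, 0, 0, 0]
R6 ← R6 + (2)·R3: [0, 0, 0, 0]
Echelon form has 3 nonzero rows, so rank(P) = 3.
The column space has dimension equal to the rank: 3.

3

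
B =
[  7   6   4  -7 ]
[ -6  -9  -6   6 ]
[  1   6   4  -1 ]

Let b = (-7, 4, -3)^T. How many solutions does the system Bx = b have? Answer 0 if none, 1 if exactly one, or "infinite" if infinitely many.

Row reduce the augmented matrix [B | b].
R2 ← R2 + (6/7)·R1: [0, -27/7, -18/7, 0, -2]
R3 ← R3 − (1/7)·R1: [0, 36/7, 24/7, 0, -2]
R3 ← R3 + (4/3)·R2: [0, 0, 0, 0, -14/3]
The echelon form has 3 nonzero rows; the last pivot sits in the augmented column, so rank(B) = 2 but rank([B|b]) = 3.
Since the ranks differ, the system is inconsistent.
It has no solutions.

0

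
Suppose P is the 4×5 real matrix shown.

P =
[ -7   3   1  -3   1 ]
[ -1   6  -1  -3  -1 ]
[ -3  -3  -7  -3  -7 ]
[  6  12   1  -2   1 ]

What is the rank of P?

Row reduce to echelon form.
R2 ← R2 − (1/7)·R1: [0, 39/7, -8/7, -18/7, -8/7]
R3 ← R3 − (3/7)·R1: [0, -30/7, -52/7, -12/7, -52/7]
R4 ← R4 + (6/7)·R1: [0, 102/7, 13/7, -32/7, 13/7]
R3 ← R3 + (10/13)·R2: [0, 0, -108/13, -48/13, -108/13]
R4 ← R4 − (34/13)·R2: [0, 0, 63/13, 28/13, 63/13]
R4 ← R4 + (7/12)·R3: [0, 0, 0, 0, 0]
Echelon form has 3 nonzero rows, so rank(P) = 3.

3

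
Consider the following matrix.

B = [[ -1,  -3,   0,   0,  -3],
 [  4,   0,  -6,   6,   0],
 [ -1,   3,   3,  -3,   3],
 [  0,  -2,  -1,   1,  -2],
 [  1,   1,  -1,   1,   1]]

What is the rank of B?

Row reduce to echelon form.
R2 ← R2 + (4)·R1: [0, -12, -6, 6, -12]
R3 ← R3 − R1: [0, 6, 3, -3, 6]
R5 ← R5 + R1: [0, -2, -1, 1, -2]
R3 ← R3 + (1/2)·R2: [0, 0, 0, 0, 0]
R4 ← R4 − (1/6)·R2: [0, 0, 0, 0, 0]
R5 ← R5 − (1/6)·R2: [0, 0, 0, 0, 0]
Echelon form has 2 nonzero rows, so rank(B) = 2.

2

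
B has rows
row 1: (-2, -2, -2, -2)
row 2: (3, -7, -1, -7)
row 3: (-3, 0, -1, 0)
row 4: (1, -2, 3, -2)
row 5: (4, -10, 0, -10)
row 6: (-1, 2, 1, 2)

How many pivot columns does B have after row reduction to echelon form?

Row reduce to echelon form.
R2 ← R2 + (3/2)·R1: [0, -10, -4, -10]
R3 ← R3 − (3/2)·R1: [0, 3, 2, 3]
R4 ← R4 + (1/2)·R1: [0, -3, 2, -3]
R5 ← R5 + (2)·R1: [0, -14, -4, -14]
R6 ← R6 − (1/2)·R1: [0, 3, 2, 3]
R3 ← R3 + (3/10)·R2: [0, 0, 4/5, 0]
R4 ← R4 − (3/10)·R2: [0, 0, 16/5, 0]
R5 ← R5 − (7/5)·R2: [0, 0, 8/5, 0]
R6 ← R6 + (3/10)·R2: [0, 0, 4/5, 0]
R4 ← R4 − (4)·R3: [0, 0, 0, 0]
R5 ← R5 − (2)·R3: [0, 0, 0, 0]
R6 ← R6 − R3: [0, 0, 0, 0]
Echelon form has 3 nonzero rows, so rank(B) = 3.
Each nonzero row contributes one pivot column: 3 pivot columns.

3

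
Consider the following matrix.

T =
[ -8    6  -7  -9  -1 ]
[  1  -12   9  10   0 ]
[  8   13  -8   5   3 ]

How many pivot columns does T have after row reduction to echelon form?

Row reduce to echelon form.
R2 ← R2 + (1/8)·R1: [0, -45/4, 65/8, 71/8, -1/8]
R3 ← R3 + R1: [0, 19, -15, -4, 2]
R3 ← R3 + (76/45)·R2: [0, 0, -23/18, 989/90, 161/90]
Echelon form has 3 nonzero rows, so rank(T) = 3.
Each nonzero row contributes one pivot column: 3 pivot columns.

3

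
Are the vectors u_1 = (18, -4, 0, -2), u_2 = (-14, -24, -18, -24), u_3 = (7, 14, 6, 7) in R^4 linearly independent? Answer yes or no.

Form the matrix with these vectors as rows and row reduce.
R2 ← R2 + (7/9)·R1: [0, -244/9, -18, -230/9]
R3 ← R3 − (7/18)·R1: [0, 140/9, 6, 70/9]
R3 ← R3 + (35/61)·R2: [0, 0, -264/61, -420/61]
3 nonzero rows, so the 3 vectors span a space of dimension 3.
Since 3 = 3, the vectors are linearly independent.

yes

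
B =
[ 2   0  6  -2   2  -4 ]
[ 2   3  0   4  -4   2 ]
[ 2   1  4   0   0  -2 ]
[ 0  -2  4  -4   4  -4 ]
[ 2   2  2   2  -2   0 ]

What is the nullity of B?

Row reduce to echelon form.
R2 ← R2 − R1: [0, 3, -6, 6, -6, 6]
R3 ← R3 − R1: [0, 1, -2, 2, -2, 2]
R5 ← R5 − R1: [0, 2, -4, 4, -4, 4]
R3 ← R3 − (1/3)·R2: [0, 0, 0, 0, 0, 0]
R4 ← R4 + (2/3)·R2: [0, 0, 0, 0, 0, 0]
R5 ← R5 − (2/3)·R2: [0, 0, 0, 0, 0, 0]
2 nonzero rows, so rank(B) = 2.
B has 6 columns; by rank–nullity, nullity = 6 − 2 = 4.

4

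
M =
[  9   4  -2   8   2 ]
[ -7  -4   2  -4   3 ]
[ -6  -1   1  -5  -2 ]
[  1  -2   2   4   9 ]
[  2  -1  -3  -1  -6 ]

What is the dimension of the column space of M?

4

Row reduce to echelon form.
R2 ← R2 + (7/9)·R1: [0, -8/9, 4/9, 20/9, 41/9]
R3 ← R3 + (2/3)·R1: [0, 5/3, -1/3, 1/3, -2/3]
R4 ← R4 − (1/9)·R1: [0, -22/9, 20/9, 28/9, 79/9]
R5 ← R5 − (2/9)·R1: [0, -17/9, -23/9, -25/9, -58/9]
R3 ← R3 + (15/8)·R2: [0, 0, 1/2, 9/2, 63/8]
R4 ← R4 − (11/4)·R2: [0, 0, 1, -3, -15/4]
R5 ← R5 − (17/8)·R2: [0, 0, -7/2, -15/2, -129/8]
R4 ← R4 − (2)·R3: [0, 0, 0, -12, -39/2]
R5 ← R5 + (7)·R3: [0, 0, 0, 24, 39]
R5 ← R5 + (2)·R4: [0, 0, 0, 0, 0]
Echelon form has 4 nonzero rows, so rank(M) = 4.
The column space has dimension equal to the rank: 4.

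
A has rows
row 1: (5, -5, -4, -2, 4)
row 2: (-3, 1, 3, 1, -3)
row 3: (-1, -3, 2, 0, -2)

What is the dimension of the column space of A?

2

Row reduce to echelon form.
R2 ← R2 + (3/5)·R1: [0, -2, 3/5, -1/5, -3/5]
R3 ← R3 + (1/5)·R1: [0, -4, 6/5, -2/5, -6/5]
R3 ← R3 − (2)·R2: [0, 0, 0, 0, 0]
Echelon form has 2 nonzero rows, so rank(A) = 2.
The column space has dimension equal to the rank: 2.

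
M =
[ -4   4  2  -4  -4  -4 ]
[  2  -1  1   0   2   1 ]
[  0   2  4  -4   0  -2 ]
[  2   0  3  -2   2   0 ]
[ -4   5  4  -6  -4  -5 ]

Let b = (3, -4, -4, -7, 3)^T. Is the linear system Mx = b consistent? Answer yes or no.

Row reduce the augmented matrix [M | b].
R2 ← R2 + (1/2)·R1: [0, 1, 2, -2, 0, -1, -5/2]
R4 ← R4 + (1/2)·R1: [0, 2, 4, -4, 0, -2, -11/2]
R5 ← R5 − R1: [0, 1, 2, -2, 0, -1, 0]
R3 ← R3 − (2)·R2: [0, 0, 0, 0, 0, 0, 1]
R4 ← R4 − (2)·R2: [0, 0, 0, 0, 0, 0, -1/2]
R5 ← R5 − R2: [0, 0, 0, 0, 0, 0, 5/2]
R4 ← R4 + (1/2)·R3: [0, 0, 0, 0, 0, 0, 0]
R5 ← R5 − (5/2)·R3: [0, 0, 0, 0, 0, 0, 0]
The echelon form has 3 nonzero rows; the last pivot sits in the augmented column, so rank(M) = 2 but rank([M|b]) = 3.
Since the ranks differ, the system is inconsistent.

no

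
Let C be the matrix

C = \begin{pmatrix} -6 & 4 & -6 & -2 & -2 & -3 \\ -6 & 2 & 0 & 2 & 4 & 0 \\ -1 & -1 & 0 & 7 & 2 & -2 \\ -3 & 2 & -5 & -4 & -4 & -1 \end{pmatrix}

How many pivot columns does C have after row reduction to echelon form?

4

Row reduce to echelon form.
R2 ← R2 − R1: [0, -2, 6, 4, 6, 3]
R3 ← R3 − (1/6)·R1: [0, -5/3, 1, 22/3, 7/3, -3/2]
R4 ← R4 − (1/2)·R1: [0, 0, -2, -3, -3, 1/2]
R3 ← R3 − (5/6)·R2: [0, 0, -4, 4, -8/3, -4]
R4 ← R4 − (1/2)·R3: [0, 0, 0, -5, -5/3, 5/2]
Echelon form has 4 nonzero rows, so rank(C) = 4.
Each nonzero row contributes one pivot column: 4 pivot columns.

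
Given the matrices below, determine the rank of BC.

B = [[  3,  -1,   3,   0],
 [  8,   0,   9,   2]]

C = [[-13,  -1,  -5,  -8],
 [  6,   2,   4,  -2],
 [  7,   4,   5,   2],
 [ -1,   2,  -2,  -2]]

First compute BC:
[[-24,   7,  -4, -16],
 [-43,  32,   1, -50]]
Now row reduce the product.
R2 ← R2 − (43/24)·R1: [0, 467/24, 49/6, -64/3]
2 nonzero rows, so rank(BC) = 2.

2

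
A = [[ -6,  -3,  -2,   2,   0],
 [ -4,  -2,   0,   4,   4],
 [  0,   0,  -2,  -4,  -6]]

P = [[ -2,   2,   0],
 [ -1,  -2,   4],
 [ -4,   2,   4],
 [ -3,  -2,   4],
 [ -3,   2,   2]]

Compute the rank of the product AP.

First compute AP:
[[ 17, -14, -12],
 [-14,  -4,  16],
 [ 38,  -8, -36]]
Now row reduce the product.
R2 ← R2 + (14/17)·R1: [0, -264/17, 104/17]
R3 ← R3 − (38/17)·R1: [0, 396/17, -156/17]
R3 ← R3 + (3/2)·R2: [0, 0, 0]
2 nonzero rows, so rank(AP) = 2.

2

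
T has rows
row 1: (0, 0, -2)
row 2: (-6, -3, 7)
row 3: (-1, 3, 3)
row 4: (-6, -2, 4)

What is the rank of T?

3

Row reduce to echelon form.
Swap R1 ↔ R2
R3 ← R3 − (1/6)·R1: [0, 7/2, 11/6]
R4 ← R4 − R1: [0, 1, -3]
Swap R2 ↔ R3
R4 ← R4 − (2/7)·R2: [0, 0, -74/21]
R4 ← R4 − (37/21)·R3: [0, 0, 0]
Echelon form has 3 nonzero rows, so rank(T) = 3.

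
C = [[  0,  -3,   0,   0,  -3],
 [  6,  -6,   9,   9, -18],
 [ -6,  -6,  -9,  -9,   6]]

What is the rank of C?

Row reduce to echelon form.
Swap R1 ↔ R2
R3 ← R3 + R1: [0, -12, 0, 0, -12]
R3 ← R3 − (4)·R2: [0, 0, 0, 0, 0]
Echelon form has 2 nonzero rows, so rank(C) = 2.

2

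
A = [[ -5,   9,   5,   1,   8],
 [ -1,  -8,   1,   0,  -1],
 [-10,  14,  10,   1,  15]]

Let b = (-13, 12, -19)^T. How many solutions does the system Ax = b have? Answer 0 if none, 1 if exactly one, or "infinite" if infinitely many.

Row reduce the augmented matrix [A | b].
R2 ← R2 − (1/5)·R1: [0, -49/5, 0, -1/5, -13/5, 73/5]
R3 ← R3 − (2)·R1: [0, -4, 0, -1, -1, 7]
R3 ← R3 − (20/49)·R2: [0, 0, 0, -45/49, 3/49, 51/49]
The echelon form has 3 nonzero rows, and every pivot lies in the first 5 columns, so rank(A) = rank([A|b]) = 3.
The system is consistent.
rank = 3 < 5 unknowns, so there are infinitely many solutions.

infinite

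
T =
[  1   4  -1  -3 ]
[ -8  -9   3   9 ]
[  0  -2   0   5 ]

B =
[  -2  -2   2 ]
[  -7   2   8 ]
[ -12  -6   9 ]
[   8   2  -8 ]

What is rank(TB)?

First compute TB:
[[-42,   6,  49],
 [115,  -2, -133],
 [ 54,   6, -56]]
Now row reduce the product.
R2 ← R2 + (115/42)·R1: [0, 101/7, 7/6]
R3 ← R3 + (9/7)·R1: [0, 96/7, 7]
R3 ← R3 − (96/101)·R2: [0, 0, 595/101]
3 nonzero rows, so rank(TB) = 3.

3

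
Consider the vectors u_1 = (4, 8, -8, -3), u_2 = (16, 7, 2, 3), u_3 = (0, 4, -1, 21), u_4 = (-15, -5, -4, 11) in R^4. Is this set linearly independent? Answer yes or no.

Form the matrix with these vectors as rows and row reduce.
R2 ← R2 − (4)·R1: [0, -25, 34, 15]
R4 ← R4 + (15/4)·R1: [0, 25, -34, -1/4]
R3 ← R3 + (4/25)·R2: [0, 0, 111/25, 117/5]
R4 ← R4 + R2: [0, 0, 0, 59/4]
4 nonzero rows, so the 4 vectors span a space of dimension 4.
Since 4 = 4, the vectors are linearly independent.

yes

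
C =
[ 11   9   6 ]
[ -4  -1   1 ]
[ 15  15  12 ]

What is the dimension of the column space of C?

2

Row reduce to echelon form.
R2 ← R2 + (4/11)·R1: [0, 25/11, 35/11]
R3 ← R3 − (15/11)·R1: [0, 30/11, 42/11]
R3 ← R3 − (6/5)·R2: [0, 0, 0]
Echelon form has 2 nonzero rows, so rank(C) = 2.
The column space has dimension equal to the rank: 2.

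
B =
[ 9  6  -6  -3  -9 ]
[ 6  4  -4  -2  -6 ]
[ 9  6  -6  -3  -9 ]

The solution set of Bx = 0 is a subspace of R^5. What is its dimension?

4

Row reduce to echelon form.
R2 ← R2 − (2/3)·R1: [0, 0, 0, 0, 0]
R3 ← R3 − R1: [0, 0, 0, 0, 0]
1 nonzero row, so rank(B) = 1.
B has 5 columns; by rank–nullity, nullity = 5 − 1 = 4.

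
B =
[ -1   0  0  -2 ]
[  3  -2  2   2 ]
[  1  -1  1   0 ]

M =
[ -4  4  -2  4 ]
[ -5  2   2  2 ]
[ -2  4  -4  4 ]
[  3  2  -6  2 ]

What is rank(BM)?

First compute BM:
[[ -2,  -8,  14,  -8],
 [  0,  20, -30,  20],
 [ -1,   6,  -8,   6]]
Now row reduce the product.
R3 ← R3 − (1/2)·R1: [0, 10, -15, 10]
R3 ← R3 − (1/2)·R2: [0, 0, 0, 0]
2 nonzero rows, so rank(BM) = 2.

2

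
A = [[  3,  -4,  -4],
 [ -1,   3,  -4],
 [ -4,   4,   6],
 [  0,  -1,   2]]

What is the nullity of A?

0

Row reduce to echelon form.
R2 ← R2 + (1/3)·R1: [0, 5/3, -16/3]
R3 ← R3 + (4/3)·R1: [0, -4/3, 2/3]
R3 ← R3 + (4/5)·R2: [0, 0, -18/5]
R4 ← R4 + (3/5)·R2: [0, 0, -6/5]
R4 ← R4 − (1/3)·R3: [0, 0, 0]
3 nonzero rows, so rank(A) = 3.
A has 3 columns; by rank–nullity, nullity = 3 − 3 = 0.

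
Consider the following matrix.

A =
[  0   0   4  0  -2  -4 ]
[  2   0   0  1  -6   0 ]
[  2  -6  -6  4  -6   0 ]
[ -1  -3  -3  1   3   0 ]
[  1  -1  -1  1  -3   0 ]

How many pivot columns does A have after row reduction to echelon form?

3

Row reduce to echelon form.
Swap R1 ↔ R2
R3 ← R3 − R1: [0, -6, -6, 3, 0, 0]
R4 ← R4 + (1/2)·R1: [0, -3, -3, 3/2, 0, 0]
R5 ← R5 − (1/2)·R1: [0, -1, -1, 1/2, 0, 0]
Swap R2 ↔ R3
R4 ← R4 − (1/2)·R2: [0, 0, 0, 0, 0, 0]
R5 ← R5 − (1/6)·R2: [0, 0, 0, 0, 0, 0]
Echelon form has 3 nonzero rows, so rank(A) = 3.
Each nonzero row contributes one pivot column: 3 pivot columns.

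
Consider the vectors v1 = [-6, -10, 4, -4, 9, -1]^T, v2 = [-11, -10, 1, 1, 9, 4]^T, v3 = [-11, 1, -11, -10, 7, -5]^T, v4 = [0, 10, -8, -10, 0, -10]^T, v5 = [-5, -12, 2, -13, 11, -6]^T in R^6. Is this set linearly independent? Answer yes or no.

Form the matrix with these vectors as rows and row reduce.
R2 ← R2 − (11/6)·R1: [0, 25/3, -19/3, 25/3, -15/2, 35/6]
R3 ← R3 − (11/6)·R1: [0, 58/3, -55/3, -8/3, -19/2, -19/6]
R5 ← R5 − (5/6)·R1: [0, -11/3, -4/3, -29/3, 7/2, -31/6]
R3 ← R3 − (58/25)·R2: [0, 0, -91/25, -22, 79/10, -167/10]
R4 ← R4 − (6/5)·R2: [0, 0, -2/5, -20, 9, -17]
R5 ← R5 + (11/25)·R2: [0, 0, -103/25, -6, 1/5, -13/5]
R4 ← R4 − (10/91)·R3: [0, 0, 0, -1600/91, 740/91, -1380/91]
R5 ← R5 − (103/91)·R3: [0, 0, 0, 1720/91, -1591/182, 2967/182]
R5 ← R5 + (43/40)·R4: [0, 0, 0, 0, 0, 0]
4 nonzero rows, so the 5 vectors span a space of dimension 4.
Since 4 < 5, the vectors are linearly dependent.

no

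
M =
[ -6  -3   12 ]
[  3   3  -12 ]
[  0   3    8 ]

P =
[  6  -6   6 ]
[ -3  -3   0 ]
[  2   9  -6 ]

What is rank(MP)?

First compute MP:
[[ -3, 153, -108],
 [-15, -135,  90],
 [  7,  63, -48]]
Now row reduce the product.
R2 ← R2 − (5)·R1: [0, -900, 630]
R3 ← R3 + (7/3)·R1: [0, 420, -300]
R3 ← R3 + (7/15)·R2: [0, 0, -6]
3 nonzero rows, so rank(MP) = 3.

3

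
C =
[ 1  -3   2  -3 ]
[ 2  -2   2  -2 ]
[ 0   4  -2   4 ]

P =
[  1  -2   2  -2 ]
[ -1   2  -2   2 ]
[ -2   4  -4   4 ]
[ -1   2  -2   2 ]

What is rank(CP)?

1

First compute CP:
[[  3,  -6,   6,  -6],
 [  2,  -4,   4,  -4],
 [ -4,   8,  -8,   8]]
Now row reduce the product.
R2 ← R2 − (2/3)·R1: [0, 0, 0, 0]
R3 ← R3 + (4/3)·R1: [0, 0, 0, 0]
1 nonzero row, so rank(CP) = 1.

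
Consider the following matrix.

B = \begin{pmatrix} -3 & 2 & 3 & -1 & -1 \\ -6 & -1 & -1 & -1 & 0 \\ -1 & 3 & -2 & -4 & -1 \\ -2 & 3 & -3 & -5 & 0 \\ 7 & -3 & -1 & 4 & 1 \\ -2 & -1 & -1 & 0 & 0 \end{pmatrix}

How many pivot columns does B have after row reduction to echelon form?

4

Row reduce to echelon form.
R2 ← R2 − (2)·R1: [0, -5, -7, 1, 2]
R3 ← R3 − (1/3)·R1: [0, 7/3, -3, -11/3, -2/3]
R4 ← R4 − (2/3)·R1: [0, 5/3, -5, -13/3, 2/3]
R5 ← R5 + (7/3)·R1: [0, 5/3, 6, 5/3, -4/3]
R6 ← R6 − (2/3)·R1: [0, -7/3, -3, 2/3, 2/3]
R3 ← R3 + (7/15)·R2: [0, 0, -94/15, -16/5, 4/15]
R4 ← R4 + (1/3)·R2: [0, 0, -22/3, -4, 4/3]
R5 ← R5 + (1/3)·R2: [0, 0, 11/3, 2, -2/3]
R6 ← R6 − (7/15)·R2: [0, 0, 4/15, 1/5, -4/15]
R4 ← R4 − (55/47)·R3: [0, 0, 0, -12/47, 48/47]
R5 ← R5 + (55/94)·R3: [0, 0, 0, 6/47, -24/47]
R6 ← R6 + (2/47)·R3: [0, 0, 0, 3/47, -12/47]
R5 ← R5 + (1/2)·R4: [0, 0, 0, 0, 0]
R6 ← R6 + (1/4)·R4: [0, 0, 0, 0, 0]
Echelon form has 4 nonzero rows, so rank(B) = 4.
Each nonzero row contributes one pivot column: 4 pivot columns.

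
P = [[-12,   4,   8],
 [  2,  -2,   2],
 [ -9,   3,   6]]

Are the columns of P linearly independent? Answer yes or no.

no

Row reduce P to echelon form.
R2 ← R2 + (1/6)·R1: [0, -4/3, 10/3]
R3 ← R3 − (3/4)·R1: [0, 0, 0]
2 pivots among 3 columns.
Only 2 < 3 pivot columns, so the columns are linearly dependent.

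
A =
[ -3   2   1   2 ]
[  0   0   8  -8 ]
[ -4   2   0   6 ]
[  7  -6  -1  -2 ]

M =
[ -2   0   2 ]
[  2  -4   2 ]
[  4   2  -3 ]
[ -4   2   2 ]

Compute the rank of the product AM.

3

First compute AM:
[[  6,  -2,  -1],
 [ 64,   0, -40],
 [-12,   4,   8],
 [-22,  18,   1]]
Now row reduce the product.
R2 ← R2 − (32/3)·R1: [0, 64/3, -88/3]
R3 ← R3 + (2)·R1: [0, 0, 6]
R4 ← R4 + (11/3)·R1: [0, 32/3, -8/3]
R4 ← R4 − (1/2)·R2: [0, 0, 12]
R4 ← R4 − (2)·R3: [0, 0, 0]
3 nonzero rows, so rank(AM) = 3.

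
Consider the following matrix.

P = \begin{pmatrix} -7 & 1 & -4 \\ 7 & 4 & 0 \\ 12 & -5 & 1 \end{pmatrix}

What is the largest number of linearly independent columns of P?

3

Row reduce to echelon form.
R2 ← R2 + R1: [0, 5, -4]
R3 ← R3 + (12/7)·R1: [0, -23/7, -41/7]
R3 ← R3 + (23/35)·R2: [0, 0, -297/35]
Echelon form has 3 nonzero rows, so rank(P) = 3.
The rank gives the maximum number of linearly independent columns: 3.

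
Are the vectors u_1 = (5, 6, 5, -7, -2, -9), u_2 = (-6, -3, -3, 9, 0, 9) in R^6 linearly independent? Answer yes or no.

Form the matrix with these vectors as rows and row reduce.
R2 ← R2 + (6/5)·R1: [0, 21/5, 3, 3/5, -12/5, -9/5]
2 nonzero rows, so the 2 vectors span a space of dimension 2.
Since 2 = 2, the vectors are linearly independent.

yes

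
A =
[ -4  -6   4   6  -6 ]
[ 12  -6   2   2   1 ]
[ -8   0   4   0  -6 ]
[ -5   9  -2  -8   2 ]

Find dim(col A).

3

Row reduce to echelon form.
R2 ← R2 + (3)·R1: [0, -24, 14, 20, -17]
R3 ← R3 − (2)·R1: [0, 12, -4, -12, 6]
R4 ← R4 − (5/4)·R1: [0, 33/2, -7, -31/2, 19/2]
R3 ← R3 + (1/2)·R2: [0, 0, 3, -2, -5/2]
R4 ← R4 + (11/16)·R2: [0, 0, 21/8, -7/4, -35/16]
R4 ← R4 − (7/8)·R3: [0, 0, 0, 0, 0]
Echelon form has 3 nonzero rows, so rank(A) = 3.
The column space has dimension equal to the rank: 3.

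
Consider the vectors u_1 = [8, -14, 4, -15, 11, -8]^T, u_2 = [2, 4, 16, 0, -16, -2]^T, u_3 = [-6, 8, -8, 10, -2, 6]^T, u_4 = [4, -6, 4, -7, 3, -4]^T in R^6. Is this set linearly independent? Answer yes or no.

no

Form the matrix with these vectors as rows and row reduce.
R2 ← R2 − (1/4)·R1: [0, 15/2, 15, 15/4, -75/4, 0]
R3 ← R3 + (3/4)·R1: [0, -5/2, -5, -5/4, 25/4, 0]
R4 ← R4 − (1/2)·R1: [0, 1, 2, 1/2, -5/2, 0]
R3 ← R3 + (1/3)·R2: [0, 0, 0, 0, 0, 0]
R4 ← R4 − (2/15)·R2: [0, 0, 0, 0, 0, 0]
2 nonzero rows, so the 4 vectors span a space of dimension 2.
Since 2 < 4, the vectors are linearly dependent.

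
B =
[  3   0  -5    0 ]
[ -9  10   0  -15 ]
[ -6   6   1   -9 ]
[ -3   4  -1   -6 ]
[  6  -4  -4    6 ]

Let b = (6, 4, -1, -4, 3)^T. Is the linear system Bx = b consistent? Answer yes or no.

Row reduce the augmented matrix [B | b].
R2 ← R2 + (3)·R1: [0, 10, -15, -15, 22]
R3 ← R3 + (2)·R1: [0, 6, -9, -9, 11]
R4 ← R4 + R1: [0, 4, -6, -6, 2]
R5 ← R5 − (2)·R1: [0, -4, 6, 6, -9]
R3 ← R3 − (3/5)·R2: [0, 0, 0, 0, -11/5]
R4 ← R4 − (2/5)·R2: [0, 0, 0, 0, -34/5]
R5 ← R5 + (2/5)·R2: [0, 0, 0, 0, -1/5]
R4 ← R4 − (34/11)·R3: [0, 0, 0, 0, 0]
R5 ← R5 − (1/11)·R3: [0, 0, 0, 0, 0]
The echelon form has 3 nonzero rows; the last pivot sits in the augmented column, so rank(B) = 2 but rank([B|b]) = 3.
Since the ranks differ, the system is inconsistent.

no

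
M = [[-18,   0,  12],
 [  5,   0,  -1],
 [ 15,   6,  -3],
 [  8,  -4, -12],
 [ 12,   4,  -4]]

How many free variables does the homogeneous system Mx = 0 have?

Row reduce to echelon form.
R2 ← R2 + (5/18)·R1: [0, 0, 7/3]
R3 ← R3 + (5/6)·R1: [0, 6, 7]
R4 ← R4 + (4/9)·R1: [0, -4, -20/3]
R5 ← R5 + (2/3)·R1: [0, 4, 4]
Swap R2 ↔ R3
R4 ← R4 + (2/3)·R2: [0, 0, -2]
R5 ← R5 − (2/3)·R2: [0, 0, -2/3]
R4 ← R4 + (6/7)·R3: [0, 0, 0]
R5 ← R5 + (2/7)·R3: [0, 0, 0]
3 nonzero rows, so rank(M) = 3.
M has 3 columns; by rank–nullity, nullity = 3 − 3 = 0.

0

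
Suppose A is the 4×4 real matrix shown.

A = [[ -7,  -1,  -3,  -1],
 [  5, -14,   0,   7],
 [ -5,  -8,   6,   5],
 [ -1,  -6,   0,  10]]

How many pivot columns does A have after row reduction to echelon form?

Row reduce to echelon form.
R2 ← R2 + (5/7)·R1: [0, -103/7, -15/7, 44/7]
R3 ← R3 − (5/7)·R1: [0, -51/7, 57/7, 40/7]
R4 ← R4 − (1/7)·R1: [0, -41/7, 3/7, 71/7]
R3 ← R3 − (51/103)·R2: [0, 0, 948/103, 268/103]
R4 ← R4 − (41/103)·R2: [0, 0, 132/103, 787/103]
R4 ← R4 − (11/79)·R3: [0, 0, 0, 575/79]
Echelon form has 4 nonzero rows, so rank(A) = 4.
Each nonzero row contributes one pivot column: 4 pivot columns.

4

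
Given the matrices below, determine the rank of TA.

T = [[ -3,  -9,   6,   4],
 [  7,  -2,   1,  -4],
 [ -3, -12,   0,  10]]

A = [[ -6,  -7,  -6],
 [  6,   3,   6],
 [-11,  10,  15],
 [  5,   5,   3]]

First compute TA:
[[-82,  74,  66],
 [-85, -65, -51],
 [ -4,  35, -24]]
Now row reduce the product.
R2 ← R2 − (85/82)·R1: [0, -5810/41, -4896/41]
R3 ← R3 − (2/41)·R1: [0, 1287/41, -1116/41]
R3 ← R3 + (1287/5810)·R2: [0, 0, -155916/2905]
3 nonzero rows, so rank(TA) = 3.

3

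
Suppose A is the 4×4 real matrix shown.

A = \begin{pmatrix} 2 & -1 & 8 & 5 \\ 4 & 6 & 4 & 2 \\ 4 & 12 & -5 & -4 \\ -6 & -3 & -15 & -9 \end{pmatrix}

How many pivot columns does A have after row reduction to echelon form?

2

Row reduce to echelon form.
R2 ← R2 − (2)·R1: [0, 8, -12, -8]
R3 ← R3 − (2)·R1: [0, 14, -21, -14]
R4 ← R4 + (3)·R1: [0, -6, 9, 6]
R3 ← R3 − (7/4)·R2: [0, 0, 0, 0]
R4 ← R4 + (3/4)·R2: [0, 0, 0, 0]
Echelon form has 2 nonzero rows, so rank(A) = 2.
Each nonzero row contributes one pivot column: 2 pivot columns.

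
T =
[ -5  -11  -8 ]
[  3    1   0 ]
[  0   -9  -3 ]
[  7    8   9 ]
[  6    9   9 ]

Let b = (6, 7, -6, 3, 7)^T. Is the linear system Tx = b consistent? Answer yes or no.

Row reduce the augmented matrix [T | b].
R2 ← R2 + (3/5)·R1: [0, -28/5, -24/5, 53/5]
R4 ← R4 + (7/5)·R1: [0, -37/5, -11/5, 57/5]
R5 ← R5 + (6/5)·R1: [0, -21/5, -3/5, 71/5]
R3 ← R3 − (45/28)·R2: [0, 0, 33/7, -645/28]
R4 ← R4 − (37/28)·R2: [0, 0, 29/7, -73/28]
R5 ← R5 − (3/4)·R2: [0, 0, 3, 25/4]
R4 ← R4 − (29/33)·R3: [0, 0, 0, 194/11]
R5 ← R5 − (7/11)·R3: [0, 0, 0, 230/11]
R5 ← R5 − (115/97)·R4: [0, 0, 0, 0]
The echelon form has 4 nonzero rows; the last pivot sits in the augmented column, so rank(T) = 3 but rank([T|b]) = 4.
Since the ranks differ, the system is inconsistent.

no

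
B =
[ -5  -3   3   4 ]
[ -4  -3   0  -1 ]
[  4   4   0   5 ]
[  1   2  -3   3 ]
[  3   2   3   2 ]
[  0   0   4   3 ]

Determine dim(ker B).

1

Row reduce to echelon form.
R2 ← R2 − (4/5)·R1: [0, -3/5, -12/5, -21/5]
R3 ← R3 + (4/5)·R1: [0, 8/5, 12/5, 41/5]
R4 ← R4 + (1/5)·R1: [0, 7/5, -12/5, 19/5]
R5 ← R5 + (3/5)·R1: [0, 1/5, 24/5, 22/5]
R3 ← R3 + (8/3)·R2: [0, 0, -4, -3]
R4 ← R4 + (7/3)·R2: [0, 0, -8, -6]
R5 ← R5 + (1/3)·R2: [0, 0, 4, 3]
R4 ← R4 − (2)·R3: [0, 0, 0, 0]
R5 ← R5 + R3: [0, 0, 0, 0]
R6 ← R6 + R3: [0, 0, 0, 0]
3 nonzero rows, so rank(B) = 3.
B has 4 columns; by rank–nullity, nullity = 4 − 3 = 1.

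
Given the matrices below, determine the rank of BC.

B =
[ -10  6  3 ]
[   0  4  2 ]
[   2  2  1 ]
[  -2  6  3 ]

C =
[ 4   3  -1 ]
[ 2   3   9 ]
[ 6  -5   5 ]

First compute BC:
[[-10, -27,  79],
 [ 20,   2,  46],
 [ 18,   7,  21],
 [ 22,  -3,  71]]
Now row reduce the product.
R2 ← R2 + (2)·R1: [0, -52, 204]
R3 ← R3 + (9/5)·R1: [0, -208/5, 816/5]
R4 ← R4 + (11/5)·R1: [0, -312/5, 1224/5]
R3 ← R3 − (4/5)·R2: [0, 0, 0]
R4 ← R4 − (6/5)·R2: [0, 0, 0]
2 nonzero rows, so rank(BC) = 2.

2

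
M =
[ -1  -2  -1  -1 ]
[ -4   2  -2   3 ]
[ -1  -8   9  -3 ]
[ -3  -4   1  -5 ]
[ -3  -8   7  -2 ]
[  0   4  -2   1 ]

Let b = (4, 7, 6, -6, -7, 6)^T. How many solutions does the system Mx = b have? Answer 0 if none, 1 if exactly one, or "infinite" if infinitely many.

Row reduce the augmented matrix [M | b].
R2 ← R2 − (4)·R1: [0, 10, 2, 7, -9]
R3 ← R3 − R1: [0, -6, 10, -2, 2]
R4 ← R4 − (3)·R1: [0, 2, 4, -2, -18]
R5 ← R5 − (3)·R1: [0, -2, 10, 1, -19]
R3 ← R3 + (3/5)·R2: [0, 0, 56/5, 11/5, -17/5]
R4 ← R4 − (1/5)·R2: [0, 0, 18/5, -17/5, -81/5]
R5 ← R5 + (1/5)·R2: [0, 0, 52/5, 12/5, -104/5]
R6 ← R6 − (2/5)·R2: [0, 0, -14/5, -9/5, 48/5]
R4 ← R4 − (9/28)·R3: [0, 0, 0, -115/28, -423/28]
R5 ← R5 − (13/14)·R3: [0, 0, 0, 5/14, -247/14]
R6 ← R6 + (1/4)·R3: [0, 0, 0, -5/4, 35/4]
R5 ← R5 + (2/23)·R4: [0, 0, 0, 0, -436/23]
R6 ← R6 − (7/23)·R4: [0, 0, 0, 0, 307/23]
R6 ← R6 + (307/436)·R5: [0, 0, 0, 0, 0]
The echelon form has 5 nonzero rows; the last pivot sits in the augmented column, so rank(M) = 4 but rank([M|b]) = 5.
Since the ranks differ, the system is inconsistent.
It has no solutions.

0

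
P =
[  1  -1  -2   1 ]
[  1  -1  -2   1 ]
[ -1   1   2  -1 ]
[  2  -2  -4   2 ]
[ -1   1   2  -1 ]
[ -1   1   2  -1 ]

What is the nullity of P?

3

Row reduce to echelon form.
R2 ← R2 − R1: [0, 0, 0, 0]
R3 ← R3 + R1: [0, 0, 0, 0]
R4 ← R4 − (2)·R1: [0, 0, 0, 0]
R5 ← R5 + R1: [0, 0, 0, 0]
R6 ← R6 + R1: [0, 0, 0, 0]
1 nonzero row, so rank(P) = 1.
P has 4 columns; by rank–nullity, nullity = 4 − 1 = 3.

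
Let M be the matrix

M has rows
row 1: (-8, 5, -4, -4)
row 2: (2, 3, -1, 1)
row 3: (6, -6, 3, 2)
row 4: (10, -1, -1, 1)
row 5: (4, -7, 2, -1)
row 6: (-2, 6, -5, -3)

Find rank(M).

Row reduce to echelon form.
R2 ← R2 + (1/4)·R1: [0, 17/4, -2, 0]
R3 ← R3 + (3/4)·R1: [0, -9/4, 0, -1]
R4 ← R4 + (5/4)·R1: [0, 21/4, -6, -4]
R5 ← R5 + (1/2)·R1: [0, -9/2, 0, -3]
R6 ← R6 − (1/4)·R1: [0, 19/4, -4, -2]
R3 ← R3 + (9/17)·R2: [0, 0, -18/17, -1]
R4 ← R4 − (21/17)·R2: [0, 0, -60/17, -4]
R5 ← R5 + (18/17)·R2: [0, 0, -36/17, -3]
R6 ← R6 − (19/17)·R2: [0, 0, -30/17, -2]
R4 ← R4 − (10/3)·R3: [0, 0, 0, -2/3]
R5 ← R5 − (2)·R3: [0, 0, 0, -1]
R6 ← R6 − (5/3)·R3: [0, 0, 0, -1/3]
R5 ← R5 − (3/2)·R4: [0, 0, 0, 0]
R6 ← R6 − (1/2)·R4: [0, 0, 0, 0]
Echelon form has 4 nonzero rows, so rank(M) = 4.

4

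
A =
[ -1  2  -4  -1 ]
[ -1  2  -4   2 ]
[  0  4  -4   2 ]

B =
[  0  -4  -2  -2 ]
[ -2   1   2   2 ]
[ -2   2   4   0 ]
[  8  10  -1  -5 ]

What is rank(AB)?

3

First compute AB:
[[ -4, -12,  -9,  11],
 [ 20,  18, -12,  -4],
 [ 16,  16, -10,  -2]]
Now row reduce the product.
R2 ← R2 + (5)·R1: [0, -42, -57, 51]
R3 ← R3 + (4)·R1: [0, -32, -46, 42]
R3 ← R3 − (16/21)·R2: [0, 0, -18/7, 22/7]
3 nonzero rows, so rank(AB) = 3.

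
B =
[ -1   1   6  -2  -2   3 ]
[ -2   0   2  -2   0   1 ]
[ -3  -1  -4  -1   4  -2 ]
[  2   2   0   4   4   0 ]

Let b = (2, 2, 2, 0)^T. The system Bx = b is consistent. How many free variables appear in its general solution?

Row reduce the augmented matrix [B | b].
R2 ← R2 − (2)·R1: [0, -2, -10, 2, 4, -5, -2]
R3 ← R3 − (3)·R1: [0, -4, -22, 5, 10, -11, -4]
R4 ← R4 + (2)·R1: [0, 4, 12, 0, 0, 6, 4]
R3 ← R3 − (2)·R2: [0, 0, -2, 1, 2, -1, 0]
R4 ← R4 + (2)·R2: [0, 0, -8, 4, 8, -4, 0]
R4 ← R4 − (4)·R3: [0, 0, 0, 0, 0, 0, 0]
The echelon form has 3 nonzero rows, and every pivot lies in the first 6 columns, so rank(B) = rank([B|b]) = 3.
The system is consistent.
Free variables = (unknowns) − (rank) = 6 − 3 = 3.

3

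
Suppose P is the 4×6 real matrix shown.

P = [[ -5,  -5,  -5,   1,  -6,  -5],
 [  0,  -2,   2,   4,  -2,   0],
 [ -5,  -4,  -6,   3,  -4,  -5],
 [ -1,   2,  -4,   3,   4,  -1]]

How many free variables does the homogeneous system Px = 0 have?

Row reduce to echelon form.
R3 ← R3 − R1: [0, 1, -1, 2, 2, 0]
R4 ← R4 − (1/5)·R1: [0, 3, -3, 14/5, 26/5, 0]
R3 ← R3 + (1/2)·R2: [0, 0, 0, 4, 1, 0]
R4 ← R4 + (3/2)·R2: [0, 0, 0, 44/5, 11/5, 0]
R4 ← R4 − (11/5)·R3: [0, 0, 0, 0, 0, 0]
3 nonzero rows, so rank(P) = 3.
P has 6 columns; by rank–nullity, nullity = 6 − 3 = 3.

3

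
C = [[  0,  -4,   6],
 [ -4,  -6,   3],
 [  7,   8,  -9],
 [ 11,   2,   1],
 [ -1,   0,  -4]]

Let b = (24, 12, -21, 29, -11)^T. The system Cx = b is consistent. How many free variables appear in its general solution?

Row reduce the augmented matrix [C | b].
Swap R1 ↔ R2
R3 ← R3 + (7/4)·R1: [0, -5/2, -15/4, 0]
R4 ← R4 + (11/4)·R1: [0, -29/2, 37/4, 62]
R5 ← R5 − (1/4)·R1: [0, 3/2, -19/4, -14]
R3 ← R3 − (5/8)·R2: [0, 0, -15/2, -15]
R4 ← R4 − (29/8)·R2: [0, 0, -25/2, -25]
R5 ← R5 + (3/8)·R2: [0, 0, -5/2, -5]
R4 ← R4 − (5/3)·R3: [0, 0, 0, 0]
R5 ← R5 − (1/3)·R3: [0, 0, 0, 0]
The echelon form has 3 nonzero rows, and every pivot lies in the first 3 columns, so rank(C) = rank([C|b]) = 3.
The system is consistent.
Free variables = (unknowns) − (rank) = 3 − 3 = 0.

0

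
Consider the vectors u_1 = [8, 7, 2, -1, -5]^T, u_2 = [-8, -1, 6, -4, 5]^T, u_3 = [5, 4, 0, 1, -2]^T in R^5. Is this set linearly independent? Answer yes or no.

yes

Form the matrix with these vectors as rows and row reduce.
R2 ← R2 + R1: [0, 6, 8, -5, 0]
R3 ← R3 − (5/8)·R1: [0, -3/8, -5/4, 13/8, 9/8]
R3 ← R3 + (1/16)·R2: [0, 0, -3/4, 21/16, 9/8]
3 nonzero rows, so the 3 vectors span a space of dimension 3.
Since 3 = 3, the vectors are linearly independent.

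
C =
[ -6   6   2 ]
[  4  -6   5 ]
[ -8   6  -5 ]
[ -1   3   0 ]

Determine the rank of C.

3

Row reduce to echelon form.
R2 ← R2 + (2/3)·R1: [0, -2, 19/3]
R3 ← R3 − (4/3)·R1: [0, -2, -23/3]
R4 ← R4 − (1/6)·R1: [0, 2, -1/3]
R3 ← R3 − R2: [0, 0, -14]
R4 ← R4 + R2: [0, 0, 6]
R4 ← R4 + (3/7)·R3: [0, 0, 0]
Echelon form has 3 nonzero rows, so rank(C) = 3.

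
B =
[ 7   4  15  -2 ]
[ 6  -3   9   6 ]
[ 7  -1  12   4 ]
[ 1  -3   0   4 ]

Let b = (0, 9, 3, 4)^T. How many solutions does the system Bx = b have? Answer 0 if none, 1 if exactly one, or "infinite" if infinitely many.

Row reduce the augmented matrix [B | b].
R2 ← R2 − (6/7)·R1: [0, -45/7, -27/7, 54/7, 9]
R3 ← R3 − R1: [0, -5, -3, 6, 3]
R4 ← R4 − (1/7)·R1: [0, -25/7, -15/7, 30/7, 4]
R3 ← R3 − (7/9)·R2: [0, 0, 0, 0, -4]
R4 ← R4 − (5/9)·R2: [0, 0, 0, 0, -1]
R4 ← R4 − (1/4)·R3: [0, 0, 0, 0, 0]
The echelon form has 3 nonzero rows; the last pivot sits in the augmented column, so rank(B) = 2 but rank([B|b]) = 3.
Since the ranks differ, the system is inconsistent.
It has no solutions.

0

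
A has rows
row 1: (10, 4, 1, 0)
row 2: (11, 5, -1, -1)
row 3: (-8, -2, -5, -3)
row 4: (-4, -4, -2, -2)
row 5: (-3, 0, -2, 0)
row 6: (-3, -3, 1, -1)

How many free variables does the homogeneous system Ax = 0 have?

0

Row reduce to echelon form.
R2 ← R2 − (11/10)·R1: [0, 3/5, -21/10, -1]
R3 ← R3 + (4/5)·R1: [0, 6/5, -21/5, -3]
R4 ← R4 + (2/5)·R1: [0, -12/5, -8/5, -2]
R5 ← R5 + (3/10)·R1: [0, 6/5, -17/10, 0]
R6 ← R6 + (3/10)·R1: [0, -9/5, 13/10, -1]
R3 ← R3 − (2)·R2: [0, 0, 0, -1]
R4 ← R4 + (4)·R2: [0, 0, -10, -6]
R5 ← R5 − (2)·R2: [0, 0, 5/2, 2]
R6 ← R6 + (3)·R2: [0, 0, -5, -4]
Swap R3 ↔ R4
R5 ← R5 + (1/4)·R3: [0, 0, 0, 1/2]
R6 ← R6 − (1/2)·R3: [0, 0, 0, -1]
R5 ← R5 + (1/2)·R4: [0, 0, 0, 0]
R6 ← R6 − R4: [0, 0, 0, 0]
4 nonzero rows, so rank(A) = 4.
A has 4 columns; by rank–nullity, nullity = 4 − 4 = 0.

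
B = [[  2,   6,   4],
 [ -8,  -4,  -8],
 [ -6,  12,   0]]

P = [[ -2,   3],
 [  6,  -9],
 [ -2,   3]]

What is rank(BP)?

First compute BP:
[[ 24, -36],
 [  8, -12],
 [ 84, -126]]
Now row reduce the product.
R2 ← R2 − (1/3)·R1: [0, 0]
R3 ← R3 − (7/2)·R1: [0, 0]
1 nonzero row, so rank(BP) = 1.

1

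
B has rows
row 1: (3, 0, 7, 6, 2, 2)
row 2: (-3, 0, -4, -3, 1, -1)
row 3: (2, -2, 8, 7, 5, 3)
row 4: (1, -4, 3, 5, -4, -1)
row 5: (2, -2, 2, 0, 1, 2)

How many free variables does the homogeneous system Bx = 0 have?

2

Row reduce to echelon form.
R2 ← R2 + R1: [0, 0, 3, 3, 3, 1]
R3 ← R3 − (2/3)·R1: [0, -2, 10/3, 3, 11/3, 5/3]
R4 ← R4 − (1/3)·R1: [0, -4, 2/3, 3, -14/3, -5/3]
R5 ← R5 − (2/3)·R1: [0, -2, -8/3, -4, -1/3, 2/3]
Swap R2 ↔ R3
R4 ← R4 − (2)·R2: [0, 0, -6, -3, -12, -5]
R5 ← R5 − R2: [0, 0, -6, -7, -4, -1]
R4 ← R4 + (2)·R3: [0, 0, 0, 3, -6, -3]
R5 ← R5 + (2)·R3: [0, 0, 0, -1, 2, 1]
R5 ← R5 + (1/3)·R4: [0, 0, 0, 0, 0, 0]
4 nonzero rows, so rank(B) = 4.
B has 6 columns; by rank–nullity, nullity = 6 − 4 = 2.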